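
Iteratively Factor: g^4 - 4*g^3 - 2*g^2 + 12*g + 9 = (g - 3)*(g^3 - g^2 - 5*g - 3) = (g - 3)*(g + 1)*(g^2 - 2*g - 3) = (g - 3)*(g + 1)^2*(g - 3)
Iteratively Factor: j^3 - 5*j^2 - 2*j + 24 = (j + 2)*(j^2 - 7*j + 12) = (j - 4)*(j + 2)*(j - 3)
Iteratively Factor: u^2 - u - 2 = (u + 1)*(u - 2)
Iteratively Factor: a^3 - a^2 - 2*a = (a - 2)*(a^2 + a) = a*(a - 2)*(a + 1)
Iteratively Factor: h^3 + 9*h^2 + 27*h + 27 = (h + 3)*(h^2 + 6*h + 9) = (h + 3)^2*(h + 3)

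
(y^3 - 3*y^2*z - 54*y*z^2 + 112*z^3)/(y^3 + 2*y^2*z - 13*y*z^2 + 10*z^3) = (y^2 - y*z - 56*z^2)/(y^2 + 4*y*z - 5*z^2)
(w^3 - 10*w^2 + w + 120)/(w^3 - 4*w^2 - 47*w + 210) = (w^2 - 5*w - 24)/(w^2 + w - 42)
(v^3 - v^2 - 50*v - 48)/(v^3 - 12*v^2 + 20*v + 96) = (v^2 + 7*v + 6)/(v^2 - 4*v - 12)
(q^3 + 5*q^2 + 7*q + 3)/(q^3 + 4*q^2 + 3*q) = (q + 1)/q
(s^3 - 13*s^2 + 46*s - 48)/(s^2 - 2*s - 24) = (-s^3 + 13*s^2 - 46*s + 48)/(-s^2 + 2*s + 24)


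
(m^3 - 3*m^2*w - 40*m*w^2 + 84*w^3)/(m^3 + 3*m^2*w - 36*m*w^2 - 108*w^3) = (-m^2 + 9*m*w - 14*w^2)/(-m^2 + 3*m*w + 18*w^2)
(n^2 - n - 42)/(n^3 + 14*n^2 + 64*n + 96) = (n - 7)/(n^2 + 8*n + 16)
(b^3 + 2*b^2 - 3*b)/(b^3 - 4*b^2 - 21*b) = (b - 1)/(b - 7)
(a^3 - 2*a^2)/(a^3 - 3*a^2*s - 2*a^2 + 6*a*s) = a/(a - 3*s)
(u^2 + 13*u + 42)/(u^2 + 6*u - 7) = (u + 6)/(u - 1)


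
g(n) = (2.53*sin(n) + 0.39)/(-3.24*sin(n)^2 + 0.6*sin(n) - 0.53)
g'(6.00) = -1.74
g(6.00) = 0.33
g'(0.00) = -5.61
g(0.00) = -0.74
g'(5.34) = 0.10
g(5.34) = 0.53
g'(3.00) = 4.02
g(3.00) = -1.47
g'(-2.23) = -0.10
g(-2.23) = 0.53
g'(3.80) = 0.01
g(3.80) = 0.55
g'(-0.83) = 0.09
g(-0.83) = 0.54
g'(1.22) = 0.35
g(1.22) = -0.98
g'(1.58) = -0.01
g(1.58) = -0.92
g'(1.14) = 0.44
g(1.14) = -1.01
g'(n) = (6.48*sin(n)*cos(n) - 0.6*cos(n))*(2.53*sin(n) + 0.39)/(-3.24*sin(n)^2 + 0.6*sin(n) - 0.53)^2 + 2.53*cos(n)/(-3.24*sin(n)^2 + 0.6*sin(n) - 0.53) = (8.1972*sin(n)^2 + 2.5272*sin(n) - 1.5749)*cos(n)/(10.4976*sin(n)^4 - 3.888*sin(n)^3 + 3.7944*sin(n)^2 - 0.636*sin(n) + 0.2809)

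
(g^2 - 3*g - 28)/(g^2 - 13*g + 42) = (g + 4)/(g - 6)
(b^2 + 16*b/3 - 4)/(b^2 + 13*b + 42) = (b - 2/3)/(b + 7)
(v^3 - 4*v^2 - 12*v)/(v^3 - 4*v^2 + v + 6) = v*(v^2 - 4*v - 12)/(v^3 - 4*v^2 + v + 6)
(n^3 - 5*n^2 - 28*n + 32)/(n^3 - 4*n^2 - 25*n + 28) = (n - 8)/(n - 7)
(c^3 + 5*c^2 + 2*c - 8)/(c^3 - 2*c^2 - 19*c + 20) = (c + 2)/(c - 5)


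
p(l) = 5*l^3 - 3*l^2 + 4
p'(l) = 15*l^2 - 6*l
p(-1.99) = -47.28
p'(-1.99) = 71.34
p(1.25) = 9.08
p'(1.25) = 15.94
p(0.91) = 5.28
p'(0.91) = 6.96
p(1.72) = 20.57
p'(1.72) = 34.06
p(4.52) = 404.44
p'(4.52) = 279.34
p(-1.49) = -19.20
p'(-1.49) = 42.24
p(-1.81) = -35.48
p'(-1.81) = 60.00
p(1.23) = 8.77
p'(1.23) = 15.31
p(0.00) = 4.00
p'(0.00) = 0.00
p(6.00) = 976.00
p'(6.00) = 504.00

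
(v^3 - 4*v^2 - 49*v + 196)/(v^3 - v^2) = (v^3 - 4*v^2 - 49*v + 196)/(v^2*(v - 1))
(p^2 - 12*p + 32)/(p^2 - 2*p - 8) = (p - 8)/(p + 2)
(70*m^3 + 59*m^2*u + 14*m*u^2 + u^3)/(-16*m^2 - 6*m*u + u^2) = (35*m^2 + 12*m*u + u^2)/(-8*m + u)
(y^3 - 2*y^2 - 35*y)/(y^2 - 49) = y*(y + 5)/(y + 7)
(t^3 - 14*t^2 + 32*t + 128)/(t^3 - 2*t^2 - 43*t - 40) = (t^2 - 6*t - 16)/(t^2 + 6*t + 5)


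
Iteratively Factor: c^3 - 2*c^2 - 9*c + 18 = (c - 2)*(c^2 - 9) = (c - 2)*(c + 3)*(c - 3)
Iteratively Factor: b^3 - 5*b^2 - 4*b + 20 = (b - 2)*(b^2 - 3*b - 10) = (b - 5)*(b - 2)*(b + 2)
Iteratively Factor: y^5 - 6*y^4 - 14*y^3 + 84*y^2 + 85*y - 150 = (y + 2)*(y^4 - 8*y^3 + 2*y^2 + 80*y - 75) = (y - 1)*(y + 2)*(y^3 - 7*y^2 - 5*y + 75) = (y - 1)*(y + 2)*(y + 3)*(y^2 - 10*y + 25) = (y - 5)*(y - 1)*(y + 2)*(y + 3)*(y - 5)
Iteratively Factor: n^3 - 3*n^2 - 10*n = (n + 2)*(n^2 - 5*n) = (n - 5)*(n + 2)*(n)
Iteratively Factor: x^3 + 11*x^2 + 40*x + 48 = (x + 4)*(x^2 + 7*x + 12) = (x + 4)^2*(x + 3)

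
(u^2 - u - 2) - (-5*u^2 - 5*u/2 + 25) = 6*u^2 + 3*u/2 - 27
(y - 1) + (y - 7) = 2*y - 8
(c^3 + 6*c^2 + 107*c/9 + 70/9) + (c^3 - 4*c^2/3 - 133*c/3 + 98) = 2*c^3 + 14*c^2/3 - 292*c/9 + 952/9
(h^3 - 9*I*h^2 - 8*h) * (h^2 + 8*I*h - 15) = h^5 - I*h^4 + 49*h^3 + 71*I*h^2 + 120*h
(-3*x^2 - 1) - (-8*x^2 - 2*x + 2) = 5*x^2 + 2*x - 3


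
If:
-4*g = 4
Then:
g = -1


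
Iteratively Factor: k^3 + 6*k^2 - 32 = (k + 4)*(k^2 + 2*k - 8) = (k - 2)*(k + 4)*(k + 4)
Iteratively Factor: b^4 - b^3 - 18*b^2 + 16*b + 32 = (b - 4)*(b^3 + 3*b^2 - 6*b - 8) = (b - 4)*(b + 1)*(b^2 + 2*b - 8) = (b - 4)*(b - 2)*(b + 1)*(b + 4)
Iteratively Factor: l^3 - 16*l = (l + 4)*(l^2 - 4*l) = l*(l + 4)*(l - 4)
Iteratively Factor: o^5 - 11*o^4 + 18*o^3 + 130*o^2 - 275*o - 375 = (o - 5)*(o^4 - 6*o^3 - 12*o^2 + 70*o + 75) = (o - 5)^2*(o^3 - o^2 - 17*o - 15) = (o - 5)^2*(o + 3)*(o^2 - 4*o - 5) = (o - 5)^3*(o + 3)*(o + 1)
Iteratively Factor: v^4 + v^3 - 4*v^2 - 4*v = (v - 2)*(v^3 + 3*v^2 + 2*v) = (v - 2)*(v + 2)*(v^2 + v) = (v - 2)*(v + 1)*(v + 2)*(v)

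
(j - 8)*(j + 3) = j^2 - 5*j - 24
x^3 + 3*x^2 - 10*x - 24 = (x - 3)*(x + 2)*(x + 4)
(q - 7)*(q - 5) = q^2 - 12*q + 35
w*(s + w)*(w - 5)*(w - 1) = s*w^3 - 6*s*w^2 + 5*s*w + w^4 - 6*w^3 + 5*w^2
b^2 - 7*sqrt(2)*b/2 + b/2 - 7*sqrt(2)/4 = (b + 1/2)*(b - 7*sqrt(2)/2)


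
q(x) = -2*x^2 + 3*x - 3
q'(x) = 3 - 4*x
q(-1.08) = -8.57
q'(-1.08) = 7.32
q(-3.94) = -45.87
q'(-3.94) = 18.76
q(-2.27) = -20.12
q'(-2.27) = 12.08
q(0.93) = -1.94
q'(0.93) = -0.72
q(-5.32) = -75.56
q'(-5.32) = 24.28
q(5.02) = -38.34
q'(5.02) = -17.08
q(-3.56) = -39.03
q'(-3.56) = 17.24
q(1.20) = -2.28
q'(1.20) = -1.80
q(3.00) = -12.00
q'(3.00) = -9.00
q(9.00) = -138.00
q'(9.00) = -33.00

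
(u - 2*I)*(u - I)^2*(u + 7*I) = u^4 + 3*I*u^3 + 23*u^2 - 33*I*u - 14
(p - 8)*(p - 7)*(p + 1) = p^3 - 14*p^2 + 41*p + 56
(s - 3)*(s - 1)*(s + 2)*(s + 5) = s^4 + 3*s^3 - 15*s^2 - 19*s + 30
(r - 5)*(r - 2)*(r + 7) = r^3 - 39*r + 70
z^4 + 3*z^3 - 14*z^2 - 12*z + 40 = (z - 2)^2*(z + 2)*(z + 5)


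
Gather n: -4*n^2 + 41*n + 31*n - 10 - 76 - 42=-4*n^2 + 72*n - 128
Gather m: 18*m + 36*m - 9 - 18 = 54*m - 27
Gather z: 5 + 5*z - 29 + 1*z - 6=6*z - 30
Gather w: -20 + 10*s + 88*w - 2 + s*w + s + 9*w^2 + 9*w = 11*s + 9*w^2 + w*(s + 97) - 22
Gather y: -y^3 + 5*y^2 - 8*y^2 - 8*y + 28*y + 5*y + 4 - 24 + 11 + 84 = -y^3 - 3*y^2 + 25*y + 75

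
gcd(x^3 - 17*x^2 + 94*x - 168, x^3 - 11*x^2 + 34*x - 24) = x^2 - 10*x + 24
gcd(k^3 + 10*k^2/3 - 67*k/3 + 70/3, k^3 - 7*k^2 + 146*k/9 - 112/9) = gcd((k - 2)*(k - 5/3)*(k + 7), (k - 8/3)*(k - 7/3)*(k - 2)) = k - 2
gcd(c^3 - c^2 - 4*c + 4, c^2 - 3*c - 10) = c + 2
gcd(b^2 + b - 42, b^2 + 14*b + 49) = b + 7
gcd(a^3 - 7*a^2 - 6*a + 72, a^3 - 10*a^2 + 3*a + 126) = a^2 - 3*a - 18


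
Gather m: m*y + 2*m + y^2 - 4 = m*(y + 2) + y^2 - 4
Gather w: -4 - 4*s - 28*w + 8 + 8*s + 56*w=4*s + 28*w + 4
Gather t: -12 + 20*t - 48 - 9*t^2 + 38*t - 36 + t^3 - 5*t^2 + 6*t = t^3 - 14*t^2 + 64*t - 96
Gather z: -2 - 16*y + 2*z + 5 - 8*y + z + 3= -24*y + 3*z + 6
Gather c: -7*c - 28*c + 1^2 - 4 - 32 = -35*c - 35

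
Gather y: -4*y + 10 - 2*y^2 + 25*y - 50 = -2*y^2 + 21*y - 40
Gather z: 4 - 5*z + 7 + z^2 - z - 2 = z^2 - 6*z + 9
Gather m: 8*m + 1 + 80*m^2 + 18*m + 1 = 80*m^2 + 26*m + 2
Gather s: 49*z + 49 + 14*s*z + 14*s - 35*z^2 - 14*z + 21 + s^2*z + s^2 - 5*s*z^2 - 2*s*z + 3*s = s^2*(z + 1) + s*(-5*z^2 + 12*z + 17) - 35*z^2 + 35*z + 70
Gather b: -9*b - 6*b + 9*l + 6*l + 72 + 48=-15*b + 15*l + 120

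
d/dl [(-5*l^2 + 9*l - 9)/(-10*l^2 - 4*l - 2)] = (55*l^2 - 80*l - 27)/(2*(25*l^4 + 20*l^3 + 14*l^2 + 4*l + 1))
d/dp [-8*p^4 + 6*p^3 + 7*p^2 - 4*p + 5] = -32*p^3 + 18*p^2 + 14*p - 4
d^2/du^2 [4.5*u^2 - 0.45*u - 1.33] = 9.00000000000000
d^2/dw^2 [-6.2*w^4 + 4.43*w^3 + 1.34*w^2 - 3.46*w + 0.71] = -74.4*w^2 + 26.58*w + 2.68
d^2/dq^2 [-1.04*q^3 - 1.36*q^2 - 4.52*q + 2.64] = -6.24*q - 2.72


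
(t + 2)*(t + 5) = t^2 + 7*t + 10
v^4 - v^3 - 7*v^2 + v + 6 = (v - 3)*(v - 1)*(v + 1)*(v + 2)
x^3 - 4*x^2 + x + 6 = (x - 3)*(x - 2)*(x + 1)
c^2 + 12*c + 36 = (c + 6)^2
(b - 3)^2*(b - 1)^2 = b^4 - 8*b^3 + 22*b^2 - 24*b + 9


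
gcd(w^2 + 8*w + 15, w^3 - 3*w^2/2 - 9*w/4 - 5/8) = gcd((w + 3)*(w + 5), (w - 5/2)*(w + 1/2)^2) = 1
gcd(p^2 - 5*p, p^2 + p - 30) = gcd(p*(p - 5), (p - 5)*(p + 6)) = p - 5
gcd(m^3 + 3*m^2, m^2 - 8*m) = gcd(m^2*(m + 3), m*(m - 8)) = m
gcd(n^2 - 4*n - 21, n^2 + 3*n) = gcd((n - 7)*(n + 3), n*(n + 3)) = n + 3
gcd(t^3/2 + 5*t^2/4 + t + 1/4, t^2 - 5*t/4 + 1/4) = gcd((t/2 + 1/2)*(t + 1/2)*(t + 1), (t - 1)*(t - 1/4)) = 1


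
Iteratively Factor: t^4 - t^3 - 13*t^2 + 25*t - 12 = (t - 1)*(t^3 - 13*t + 12) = (t - 3)*(t - 1)*(t^2 + 3*t - 4) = (t - 3)*(t - 1)^2*(t + 4)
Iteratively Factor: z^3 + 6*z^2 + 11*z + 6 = (z + 1)*(z^2 + 5*z + 6) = (z + 1)*(z + 2)*(z + 3)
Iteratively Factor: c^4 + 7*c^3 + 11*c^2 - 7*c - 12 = (c + 1)*(c^3 + 6*c^2 + 5*c - 12) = (c - 1)*(c + 1)*(c^2 + 7*c + 12) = (c - 1)*(c + 1)*(c + 3)*(c + 4)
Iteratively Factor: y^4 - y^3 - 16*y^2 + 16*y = (y + 4)*(y^3 - 5*y^2 + 4*y) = (y - 1)*(y + 4)*(y^2 - 4*y) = y*(y - 1)*(y + 4)*(y - 4)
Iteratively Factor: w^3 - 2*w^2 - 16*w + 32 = (w - 2)*(w^2 - 16) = (w - 4)*(w - 2)*(w + 4)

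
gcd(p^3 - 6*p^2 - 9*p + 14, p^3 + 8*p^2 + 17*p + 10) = p + 2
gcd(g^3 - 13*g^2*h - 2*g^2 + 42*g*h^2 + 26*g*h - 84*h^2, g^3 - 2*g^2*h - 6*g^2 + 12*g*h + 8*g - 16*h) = g - 2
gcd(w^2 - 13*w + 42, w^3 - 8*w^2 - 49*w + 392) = w - 7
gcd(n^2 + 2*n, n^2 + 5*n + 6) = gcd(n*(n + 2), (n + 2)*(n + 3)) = n + 2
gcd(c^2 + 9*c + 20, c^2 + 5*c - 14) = 1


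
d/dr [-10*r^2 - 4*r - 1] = -20*r - 4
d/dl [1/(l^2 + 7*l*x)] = (-2*l - 7*x)/(l^2*(l + 7*x)^2)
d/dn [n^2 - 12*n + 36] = 2*n - 12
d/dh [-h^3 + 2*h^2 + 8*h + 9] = -3*h^2 + 4*h + 8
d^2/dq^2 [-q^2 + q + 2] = -2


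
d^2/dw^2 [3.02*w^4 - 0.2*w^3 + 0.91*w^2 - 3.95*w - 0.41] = 36.24*w^2 - 1.2*w + 1.82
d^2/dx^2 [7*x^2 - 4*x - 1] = 14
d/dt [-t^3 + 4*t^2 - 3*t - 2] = -3*t^2 + 8*t - 3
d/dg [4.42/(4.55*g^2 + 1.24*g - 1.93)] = (-40.222*g - 5.4808)/(4.55*g^2 + 1.24*g - 1.93)^2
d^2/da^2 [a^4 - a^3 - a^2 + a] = 12*a^2 - 6*a - 2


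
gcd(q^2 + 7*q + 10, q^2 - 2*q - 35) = q + 5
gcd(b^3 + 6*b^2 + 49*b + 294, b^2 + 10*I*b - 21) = b + 7*I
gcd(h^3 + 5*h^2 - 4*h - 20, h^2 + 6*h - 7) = 1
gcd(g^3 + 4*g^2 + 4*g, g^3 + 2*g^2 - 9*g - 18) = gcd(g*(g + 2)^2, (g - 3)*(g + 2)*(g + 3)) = g + 2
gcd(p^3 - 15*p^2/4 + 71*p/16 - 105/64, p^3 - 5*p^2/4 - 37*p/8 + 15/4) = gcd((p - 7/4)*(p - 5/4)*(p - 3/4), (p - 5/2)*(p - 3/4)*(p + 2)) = p - 3/4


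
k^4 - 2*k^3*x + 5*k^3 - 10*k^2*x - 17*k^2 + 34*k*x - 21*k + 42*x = (k - 3)*(k + 1)*(k + 7)*(k - 2*x)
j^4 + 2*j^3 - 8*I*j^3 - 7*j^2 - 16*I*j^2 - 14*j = j*(j + 2)*(j - 7*I)*(j - I)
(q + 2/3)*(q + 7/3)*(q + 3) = q^3 + 6*q^2 + 95*q/9 + 14/3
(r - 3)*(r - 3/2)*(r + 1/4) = r^3 - 17*r^2/4 + 27*r/8 + 9/8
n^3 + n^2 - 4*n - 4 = (n - 2)*(n + 1)*(n + 2)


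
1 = 1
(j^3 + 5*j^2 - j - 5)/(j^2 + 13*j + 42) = (j^3 + 5*j^2 - j - 5)/(j^2 + 13*j + 42)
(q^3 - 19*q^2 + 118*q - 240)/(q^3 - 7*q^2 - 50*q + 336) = (q - 5)/(q + 7)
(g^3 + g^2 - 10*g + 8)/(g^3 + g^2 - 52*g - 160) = (g^2 - 3*g + 2)/(g^2 - 3*g - 40)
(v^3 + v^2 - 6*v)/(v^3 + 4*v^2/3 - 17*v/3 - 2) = 3*v/(3*v + 1)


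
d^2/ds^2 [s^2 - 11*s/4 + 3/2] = 2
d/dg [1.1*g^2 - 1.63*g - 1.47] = 2.2*g - 1.63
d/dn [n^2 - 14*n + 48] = 2*n - 14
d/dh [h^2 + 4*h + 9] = 2*h + 4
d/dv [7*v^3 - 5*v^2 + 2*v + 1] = 21*v^2 - 10*v + 2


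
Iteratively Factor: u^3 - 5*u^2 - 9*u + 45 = (u + 3)*(u^2 - 8*u + 15) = (u - 5)*(u + 3)*(u - 3)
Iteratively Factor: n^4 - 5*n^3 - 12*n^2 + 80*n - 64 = (n - 4)*(n^3 - n^2 - 16*n + 16) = (n - 4)*(n + 4)*(n^2 - 5*n + 4) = (n - 4)^2*(n + 4)*(n - 1)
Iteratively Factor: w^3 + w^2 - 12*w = (w + 4)*(w^2 - 3*w) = (w - 3)*(w + 4)*(w)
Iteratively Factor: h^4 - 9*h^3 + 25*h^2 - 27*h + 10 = (h - 1)*(h^3 - 8*h^2 + 17*h - 10) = (h - 2)*(h - 1)*(h^2 - 6*h + 5) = (h - 5)*(h - 2)*(h - 1)*(h - 1)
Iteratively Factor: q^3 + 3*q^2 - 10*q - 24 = (q + 4)*(q^2 - q - 6) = (q + 2)*(q + 4)*(q - 3)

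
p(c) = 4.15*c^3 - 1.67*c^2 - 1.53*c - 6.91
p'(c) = 12.45*c^2 - 3.34*c - 1.53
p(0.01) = -6.93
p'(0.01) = -1.56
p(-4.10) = -314.73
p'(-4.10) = 221.45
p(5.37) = 579.36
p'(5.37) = 339.55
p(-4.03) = -299.49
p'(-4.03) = 214.13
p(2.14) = 22.84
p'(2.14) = 48.34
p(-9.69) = -3924.78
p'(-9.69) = 1199.84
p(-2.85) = -112.18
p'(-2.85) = 109.11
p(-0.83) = -9.16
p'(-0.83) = 9.82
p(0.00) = -6.91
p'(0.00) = -1.53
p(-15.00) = -14365.96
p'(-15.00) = 2849.82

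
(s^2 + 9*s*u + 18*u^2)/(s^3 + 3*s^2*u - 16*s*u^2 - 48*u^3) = (s + 6*u)/(s^2 - 16*u^2)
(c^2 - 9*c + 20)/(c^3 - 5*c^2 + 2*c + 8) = (c - 5)/(c^2 - c - 2)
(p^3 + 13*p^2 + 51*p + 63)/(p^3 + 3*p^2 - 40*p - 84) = (p^2 + 6*p + 9)/(p^2 - 4*p - 12)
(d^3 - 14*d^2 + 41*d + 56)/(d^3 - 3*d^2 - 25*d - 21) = (d - 8)/(d + 3)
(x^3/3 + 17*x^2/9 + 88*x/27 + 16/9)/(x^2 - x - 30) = (9*x^3 + 51*x^2 + 88*x + 48)/(27*(x^2 - x - 30))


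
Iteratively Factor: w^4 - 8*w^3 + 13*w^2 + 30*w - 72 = (w - 3)*(w^3 - 5*w^2 - 2*w + 24) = (w - 3)^2*(w^2 - 2*w - 8) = (w - 4)*(w - 3)^2*(w + 2)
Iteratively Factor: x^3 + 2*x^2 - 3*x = (x - 1)*(x^2 + 3*x) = x*(x - 1)*(x + 3)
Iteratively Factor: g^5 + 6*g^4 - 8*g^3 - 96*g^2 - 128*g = (g + 2)*(g^4 + 4*g^3 - 16*g^2 - 64*g) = (g + 2)*(g + 4)*(g^3 - 16*g) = g*(g + 2)*(g + 4)*(g^2 - 16) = g*(g - 4)*(g + 2)*(g + 4)*(g + 4)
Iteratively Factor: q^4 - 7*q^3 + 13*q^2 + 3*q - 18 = (q + 1)*(q^3 - 8*q^2 + 21*q - 18) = (q - 3)*(q + 1)*(q^2 - 5*q + 6) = (q - 3)^2*(q + 1)*(q - 2)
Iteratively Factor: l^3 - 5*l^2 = (l - 5)*(l^2) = l*(l - 5)*(l)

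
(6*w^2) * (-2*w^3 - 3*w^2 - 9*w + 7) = -12*w^5 - 18*w^4 - 54*w^3 + 42*w^2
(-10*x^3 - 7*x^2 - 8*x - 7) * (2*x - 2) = -20*x^4 + 6*x^3 - 2*x^2 + 2*x + 14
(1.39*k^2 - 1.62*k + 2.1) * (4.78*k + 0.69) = 6.6442*k^3 - 6.7845*k^2 + 8.9202*k + 1.449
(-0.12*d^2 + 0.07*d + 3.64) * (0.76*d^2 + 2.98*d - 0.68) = -0.0912*d^4 - 0.3044*d^3 + 3.0566*d^2 + 10.7996*d - 2.4752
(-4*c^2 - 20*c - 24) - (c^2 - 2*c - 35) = -5*c^2 - 18*c + 11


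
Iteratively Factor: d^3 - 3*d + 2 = (d - 1)*(d^2 + d - 2) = (d - 1)^2*(d + 2)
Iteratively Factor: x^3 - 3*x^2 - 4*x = (x + 1)*(x^2 - 4*x) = (x - 4)*(x + 1)*(x)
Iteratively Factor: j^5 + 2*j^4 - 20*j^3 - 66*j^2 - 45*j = (j)*(j^4 + 2*j^3 - 20*j^2 - 66*j - 45) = j*(j - 5)*(j^3 + 7*j^2 + 15*j + 9) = j*(j - 5)*(j + 3)*(j^2 + 4*j + 3) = j*(j - 5)*(j + 1)*(j + 3)*(j + 3)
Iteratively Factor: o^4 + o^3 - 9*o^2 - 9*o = (o + 3)*(o^3 - 2*o^2 - 3*o) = o*(o + 3)*(o^2 - 2*o - 3) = o*(o + 1)*(o + 3)*(o - 3)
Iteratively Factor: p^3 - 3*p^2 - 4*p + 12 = (p - 3)*(p^2 - 4) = (p - 3)*(p - 2)*(p + 2)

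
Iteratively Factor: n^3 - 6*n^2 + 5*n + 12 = (n - 4)*(n^2 - 2*n - 3) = (n - 4)*(n - 3)*(n + 1)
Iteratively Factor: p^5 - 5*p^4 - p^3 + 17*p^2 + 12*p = (p)*(p^4 - 5*p^3 - p^2 + 17*p + 12) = p*(p + 1)*(p^3 - 6*p^2 + 5*p + 12) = p*(p + 1)^2*(p^2 - 7*p + 12) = p*(p - 3)*(p + 1)^2*(p - 4)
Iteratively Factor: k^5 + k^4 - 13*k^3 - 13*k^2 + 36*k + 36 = (k - 2)*(k^4 + 3*k^3 - 7*k^2 - 27*k - 18) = (k - 2)*(k + 3)*(k^3 - 7*k - 6) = (k - 3)*(k - 2)*(k + 3)*(k^2 + 3*k + 2) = (k - 3)*(k - 2)*(k + 2)*(k + 3)*(k + 1)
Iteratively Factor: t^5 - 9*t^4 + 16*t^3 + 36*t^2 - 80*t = (t)*(t^4 - 9*t^3 + 16*t^2 + 36*t - 80) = t*(t + 2)*(t^3 - 11*t^2 + 38*t - 40) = t*(t - 5)*(t + 2)*(t^2 - 6*t + 8) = t*(t - 5)*(t - 2)*(t + 2)*(t - 4)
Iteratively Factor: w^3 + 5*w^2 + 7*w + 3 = (w + 1)*(w^2 + 4*w + 3) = (w + 1)^2*(w + 3)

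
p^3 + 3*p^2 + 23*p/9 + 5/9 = (p + 1/3)*(p + 1)*(p + 5/3)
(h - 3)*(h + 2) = h^2 - h - 6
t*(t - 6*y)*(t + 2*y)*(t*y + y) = t^4*y - 4*t^3*y^2 + t^3*y - 12*t^2*y^3 - 4*t^2*y^2 - 12*t*y^3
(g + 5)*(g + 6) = g^2 + 11*g + 30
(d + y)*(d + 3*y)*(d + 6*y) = d^3 + 10*d^2*y + 27*d*y^2 + 18*y^3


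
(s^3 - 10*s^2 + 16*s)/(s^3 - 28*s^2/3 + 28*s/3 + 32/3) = 3*s/(3*s + 2)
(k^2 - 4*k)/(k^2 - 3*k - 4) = k/(k + 1)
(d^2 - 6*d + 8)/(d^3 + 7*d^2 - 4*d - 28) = (d - 4)/(d^2 + 9*d + 14)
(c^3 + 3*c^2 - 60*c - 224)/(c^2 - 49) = (c^2 - 4*c - 32)/(c - 7)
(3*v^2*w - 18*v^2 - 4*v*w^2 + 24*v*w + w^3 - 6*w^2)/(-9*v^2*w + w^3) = (-v*w + 6*v + w^2 - 6*w)/(w*(3*v + w))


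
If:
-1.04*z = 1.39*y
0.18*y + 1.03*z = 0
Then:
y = 0.00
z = 0.00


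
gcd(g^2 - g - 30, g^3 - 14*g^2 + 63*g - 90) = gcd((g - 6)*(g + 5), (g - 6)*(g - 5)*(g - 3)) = g - 6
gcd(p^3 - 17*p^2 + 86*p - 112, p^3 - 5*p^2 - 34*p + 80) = p^2 - 10*p + 16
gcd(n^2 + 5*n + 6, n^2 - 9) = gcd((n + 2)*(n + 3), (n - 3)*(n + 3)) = n + 3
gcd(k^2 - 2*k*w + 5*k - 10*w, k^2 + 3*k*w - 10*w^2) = -k + 2*w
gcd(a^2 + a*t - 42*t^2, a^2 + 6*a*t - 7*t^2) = a + 7*t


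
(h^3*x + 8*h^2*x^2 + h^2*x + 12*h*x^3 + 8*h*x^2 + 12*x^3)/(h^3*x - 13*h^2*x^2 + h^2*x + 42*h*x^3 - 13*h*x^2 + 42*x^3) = (h^2 + 8*h*x + 12*x^2)/(h^2 - 13*h*x + 42*x^2)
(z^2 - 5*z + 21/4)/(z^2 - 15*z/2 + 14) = (z - 3/2)/(z - 4)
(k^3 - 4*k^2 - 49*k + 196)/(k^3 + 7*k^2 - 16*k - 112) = (k - 7)/(k + 4)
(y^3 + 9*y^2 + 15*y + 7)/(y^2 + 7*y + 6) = (y^2 + 8*y + 7)/(y + 6)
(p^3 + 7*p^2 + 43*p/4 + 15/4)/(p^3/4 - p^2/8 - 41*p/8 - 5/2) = 2*(2*p^2 + 13*p + 15)/(p^2 - p - 20)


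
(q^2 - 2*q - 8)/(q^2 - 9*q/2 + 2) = 2*(q + 2)/(2*q - 1)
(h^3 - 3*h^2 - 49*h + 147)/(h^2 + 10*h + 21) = (h^2 - 10*h + 21)/(h + 3)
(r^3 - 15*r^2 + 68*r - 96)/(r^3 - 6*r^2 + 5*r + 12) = (r - 8)/(r + 1)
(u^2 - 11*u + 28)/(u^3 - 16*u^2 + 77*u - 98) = (u - 4)/(u^2 - 9*u + 14)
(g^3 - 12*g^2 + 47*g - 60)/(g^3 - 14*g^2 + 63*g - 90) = (g - 4)/(g - 6)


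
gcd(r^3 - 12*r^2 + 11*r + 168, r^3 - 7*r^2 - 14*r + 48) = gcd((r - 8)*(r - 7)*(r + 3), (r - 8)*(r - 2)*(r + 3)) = r^2 - 5*r - 24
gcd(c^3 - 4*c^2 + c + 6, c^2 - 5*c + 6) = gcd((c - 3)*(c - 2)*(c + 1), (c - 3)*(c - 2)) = c^2 - 5*c + 6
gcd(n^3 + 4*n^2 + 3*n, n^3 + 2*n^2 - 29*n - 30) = n + 1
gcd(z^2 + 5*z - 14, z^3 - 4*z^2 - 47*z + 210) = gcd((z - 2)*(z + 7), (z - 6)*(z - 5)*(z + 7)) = z + 7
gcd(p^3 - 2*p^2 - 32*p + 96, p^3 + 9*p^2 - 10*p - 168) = p^2 + 2*p - 24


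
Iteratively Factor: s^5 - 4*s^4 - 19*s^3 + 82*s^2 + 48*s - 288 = (s + 2)*(s^4 - 6*s^3 - 7*s^2 + 96*s - 144) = (s - 4)*(s + 2)*(s^3 - 2*s^2 - 15*s + 36) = (s - 4)*(s + 2)*(s + 4)*(s^2 - 6*s + 9) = (s - 4)*(s - 3)*(s + 2)*(s + 4)*(s - 3)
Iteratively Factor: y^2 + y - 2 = (y + 2)*(y - 1)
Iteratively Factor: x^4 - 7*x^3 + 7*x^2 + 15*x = (x - 5)*(x^3 - 2*x^2 - 3*x) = (x - 5)*(x - 3)*(x^2 + x) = x*(x - 5)*(x - 3)*(x + 1)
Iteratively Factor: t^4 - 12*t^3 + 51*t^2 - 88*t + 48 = (t - 4)*(t^3 - 8*t^2 + 19*t - 12) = (t - 4)*(t - 3)*(t^2 - 5*t + 4) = (t - 4)*(t - 3)*(t - 1)*(t - 4)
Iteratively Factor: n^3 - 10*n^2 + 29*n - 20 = (n - 1)*(n^2 - 9*n + 20) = (n - 4)*(n - 1)*(n - 5)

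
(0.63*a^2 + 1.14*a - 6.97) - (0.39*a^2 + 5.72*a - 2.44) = 0.24*a^2 - 4.58*a - 4.53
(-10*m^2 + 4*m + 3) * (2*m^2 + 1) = -20*m^4 + 8*m^3 - 4*m^2 + 4*m + 3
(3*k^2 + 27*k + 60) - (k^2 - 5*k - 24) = 2*k^2 + 32*k + 84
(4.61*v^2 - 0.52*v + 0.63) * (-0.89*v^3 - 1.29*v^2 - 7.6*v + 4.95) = -4.1029*v^5 - 5.4841*v^4 - 34.9259*v^3 + 25.9588*v^2 - 7.362*v + 3.1185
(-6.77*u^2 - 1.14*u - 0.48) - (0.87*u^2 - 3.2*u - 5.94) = -7.64*u^2 + 2.06*u + 5.46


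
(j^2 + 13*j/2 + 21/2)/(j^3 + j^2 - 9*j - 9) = (j + 7/2)/(j^2 - 2*j - 3)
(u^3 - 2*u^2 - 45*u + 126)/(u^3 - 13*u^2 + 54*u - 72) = (u + 7)/(u - 4)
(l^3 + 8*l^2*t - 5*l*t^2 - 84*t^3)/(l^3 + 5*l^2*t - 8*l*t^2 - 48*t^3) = (l + 7*t)/(l + 4*t)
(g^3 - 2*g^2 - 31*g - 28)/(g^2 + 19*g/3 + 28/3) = 3*(g^2 - 6*g - 7)/(3*g + 7)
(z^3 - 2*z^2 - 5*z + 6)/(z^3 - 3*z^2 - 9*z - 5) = (-z^3 + 2*z^2 + 5*z - 6)/(-z^3 + 3*z^2 + 9*z + 5)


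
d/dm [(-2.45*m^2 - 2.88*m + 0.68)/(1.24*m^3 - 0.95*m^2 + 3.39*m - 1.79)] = (3.038*m^4 + 7.1424*m^3 - 13.5711*m^2 + 10.063*m + 2.85)/(1.5376*m^6 - 2.356*m^5 + 9.3097*m^4 - 10.8802*m^3 + 14.8931*m^2 - 12.1362*m + 3.2041)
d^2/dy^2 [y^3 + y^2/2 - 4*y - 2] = 6*y + 1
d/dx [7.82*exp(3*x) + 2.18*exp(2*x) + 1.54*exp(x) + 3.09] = (23.46*exp(2*x) + 4.36*exp(x) + 1.54)*exp(x)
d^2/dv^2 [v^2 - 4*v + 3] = 2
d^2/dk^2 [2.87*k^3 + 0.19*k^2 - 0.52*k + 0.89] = 17.22*k + 0.38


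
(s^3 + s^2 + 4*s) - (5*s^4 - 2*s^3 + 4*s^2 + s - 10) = -5*s^4 + 3*s^3 - 3*s^2 + 3*s + 10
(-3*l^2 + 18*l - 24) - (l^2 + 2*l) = -4*l^2 + 16*l - 24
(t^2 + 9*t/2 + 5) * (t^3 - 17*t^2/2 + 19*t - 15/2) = t^5 - 4*t^4 - 57*t^3/4 + 71*t^2/2 + 245*t/4 - 75/2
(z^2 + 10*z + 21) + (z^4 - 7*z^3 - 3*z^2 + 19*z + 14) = z^4 - 7*z^3 - 2*z^2 + 29*z + 35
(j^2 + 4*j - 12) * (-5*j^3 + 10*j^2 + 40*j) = -5*j^5 - 10*j^4 + 140*j^3 + 40*j^2 - 480*j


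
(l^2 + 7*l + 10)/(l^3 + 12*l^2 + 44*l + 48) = (l + 5)/(l^2 + 10*l + 24)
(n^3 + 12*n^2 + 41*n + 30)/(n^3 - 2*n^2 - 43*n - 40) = (n + 6)/(n - 8)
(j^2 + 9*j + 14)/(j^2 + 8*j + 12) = (j + 7)/(j + 6)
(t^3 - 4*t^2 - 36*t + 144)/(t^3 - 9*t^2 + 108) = (t^2 + 2*t - 24)/(t^2 - 3*t - 18)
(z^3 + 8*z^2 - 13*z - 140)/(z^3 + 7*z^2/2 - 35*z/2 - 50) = 2*(z + 7)/(2*z + 5)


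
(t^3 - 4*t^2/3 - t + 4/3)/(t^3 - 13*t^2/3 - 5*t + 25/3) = (3*t^2 - t - 4)/(3*t^2 - 10*t - 25)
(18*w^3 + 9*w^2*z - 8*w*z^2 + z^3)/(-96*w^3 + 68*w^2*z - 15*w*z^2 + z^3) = (-6*w^2 - 5*w*z + z^2)/(32*w^2 - 12*w*z + z^2)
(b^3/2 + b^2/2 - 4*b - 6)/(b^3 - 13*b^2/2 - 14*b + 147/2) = (b^2 + 4*b + 4)/(2*b^2 - 7*b - 49)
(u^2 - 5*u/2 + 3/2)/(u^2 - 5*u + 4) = (u - 3/2)/(u - 4)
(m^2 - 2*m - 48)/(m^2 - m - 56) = (m + 6)/(m + 7)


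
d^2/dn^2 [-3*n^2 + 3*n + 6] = -6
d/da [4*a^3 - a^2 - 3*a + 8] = 12*a^2 - 2*a - 3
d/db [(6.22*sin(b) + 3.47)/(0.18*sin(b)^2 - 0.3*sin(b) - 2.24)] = (-1.2492*sin(b) + 0.5598*cos(2*b) - 13.4516)*cos(b)/(-0.18*sin(b)^2 + 0.3*sin(b) + 2.24)^2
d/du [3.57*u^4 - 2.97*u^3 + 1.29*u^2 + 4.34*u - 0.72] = 14.28*u^3 - 8.91*u^2 + 2.58*u + 4.34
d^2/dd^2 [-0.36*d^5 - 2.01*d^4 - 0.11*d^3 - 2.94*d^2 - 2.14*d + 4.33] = -7.2*d^3 - 24.12*d^2 - 0.66*d - 5.88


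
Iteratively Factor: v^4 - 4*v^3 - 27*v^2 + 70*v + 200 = (v + 2)*(v^3 - 6*v^2 - 15*v + 100) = (v - 5)*(v + 2)*(v^2 - v - 20) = (v - 5)*(v + 2)*(v + 4)*(v - 5)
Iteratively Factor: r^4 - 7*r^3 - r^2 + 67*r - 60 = (r - 1)*(r^3 - 6*r^2 - 7*r + 60) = (r - 5)*(r - 1)*(r^2 - r - 12) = (r - 5)*(r - 4)*(r - 1)*(r + 3)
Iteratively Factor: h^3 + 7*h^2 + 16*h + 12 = (h + 2)*(h^2 + 5*h + 6) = (h + 2)^2*(h + 3)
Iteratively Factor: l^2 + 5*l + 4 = (l + 4)*(l + 1)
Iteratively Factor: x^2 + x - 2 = (x + 2)*(x - 1)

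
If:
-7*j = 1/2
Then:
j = -1/14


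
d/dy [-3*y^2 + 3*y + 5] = 3 - 6*y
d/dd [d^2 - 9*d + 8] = 2*d - 9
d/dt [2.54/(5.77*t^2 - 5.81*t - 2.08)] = (14.7574 - 29.3116*t)/(-5.77*t^2 + 5.81*t + 2.08)^2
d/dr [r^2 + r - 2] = 2*r + 1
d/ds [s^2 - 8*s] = 2*s - 8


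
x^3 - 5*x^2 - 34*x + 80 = (x - 8)*(x - 2)*(x + 5)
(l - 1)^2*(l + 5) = l^3 + 3*l^2 - 9*l + 5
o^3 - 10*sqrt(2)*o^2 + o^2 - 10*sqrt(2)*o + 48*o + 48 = (o + 1)*(o - 6*sqrt(2))*(o - 4*sqrt(2))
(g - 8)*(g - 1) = g^2 - 9*g + 8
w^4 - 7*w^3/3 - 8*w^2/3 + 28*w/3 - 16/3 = (w - 2)*(w - 4/3)*(w - 1)*(w + 2)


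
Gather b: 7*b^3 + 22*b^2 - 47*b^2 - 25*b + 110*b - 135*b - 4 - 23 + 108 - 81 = 7*b^3 - 25*b^2 - 50*b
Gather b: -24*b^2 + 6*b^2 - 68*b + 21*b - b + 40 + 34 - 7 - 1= -18*b^2 - 48*b + 66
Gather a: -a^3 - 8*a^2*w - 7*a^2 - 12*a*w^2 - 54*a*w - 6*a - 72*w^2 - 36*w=-a^3 + a^2*(-8*w - 7) + a*(-12*w^2 - 54*w - 6) - 72*w^2 - 36*w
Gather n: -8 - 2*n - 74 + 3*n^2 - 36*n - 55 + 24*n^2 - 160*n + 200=27*n^2 - 198*n + 63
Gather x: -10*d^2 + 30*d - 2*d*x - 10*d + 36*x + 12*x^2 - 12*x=-10*d^2 + 20*d + 12*x^2 + x*(24 - 2*d)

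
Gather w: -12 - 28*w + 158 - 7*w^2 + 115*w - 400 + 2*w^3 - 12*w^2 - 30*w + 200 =2*w^3 - 19*w^2 + 57*w - 54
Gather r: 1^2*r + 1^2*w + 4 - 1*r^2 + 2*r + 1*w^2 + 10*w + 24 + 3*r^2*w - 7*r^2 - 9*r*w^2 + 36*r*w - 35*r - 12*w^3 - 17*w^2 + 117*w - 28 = r^2*(3*w - 8) + r*(-9*w^2 + 36*w - 32) - 12*w^3 - 16*w^2 + 128*w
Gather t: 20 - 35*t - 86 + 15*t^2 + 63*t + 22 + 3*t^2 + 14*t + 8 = 18*t^2 + 42*t - 36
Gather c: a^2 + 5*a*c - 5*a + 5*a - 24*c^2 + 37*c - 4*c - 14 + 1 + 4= a^2 - 24*c^2 + c*(5*a + 33) - 9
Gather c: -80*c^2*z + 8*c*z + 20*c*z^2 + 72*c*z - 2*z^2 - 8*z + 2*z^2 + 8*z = -80*c^2*z + c*(20*z^2 + 80*z)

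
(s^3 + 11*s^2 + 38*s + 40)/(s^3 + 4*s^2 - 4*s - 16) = (s + 5)/(s - 2)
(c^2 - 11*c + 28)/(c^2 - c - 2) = (-c^2 + 11*c - 28)/(-c^2 + c + 2)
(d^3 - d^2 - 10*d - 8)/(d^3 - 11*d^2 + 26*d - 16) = (d^3 - d^2 - 10*d - 8)/(d^3 - 11*d^2 + 26*d - 16)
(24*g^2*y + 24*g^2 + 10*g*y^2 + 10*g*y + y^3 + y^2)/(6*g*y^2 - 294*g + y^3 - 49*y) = (4*g*y + 4*g + y^2 + y)/(y^2 - 49)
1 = 1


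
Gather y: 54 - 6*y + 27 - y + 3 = 84 - 7*y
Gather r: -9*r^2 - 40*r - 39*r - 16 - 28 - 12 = -9*r^2 - 79*r - 56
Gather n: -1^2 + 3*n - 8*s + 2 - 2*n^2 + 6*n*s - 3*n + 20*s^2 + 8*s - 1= -2*n^2 + 6*n*s + 20*s^2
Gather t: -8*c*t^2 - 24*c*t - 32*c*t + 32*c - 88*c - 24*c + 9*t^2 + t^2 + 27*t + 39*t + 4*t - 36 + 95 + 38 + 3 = -80*c + t^2*(10 - 8*c) + t*(70 - 56*c) + 100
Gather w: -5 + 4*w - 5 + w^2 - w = w^2 + 3*w - 10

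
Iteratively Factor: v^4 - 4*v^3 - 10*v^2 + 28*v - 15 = (v - 5)*(v^3 + v^2 - 5*v + 3) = (v - 5)*(v + 3)*(v^2 - 2*v + 1) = (v - 5)*(v - 1)*(v + 3)*(v - 1)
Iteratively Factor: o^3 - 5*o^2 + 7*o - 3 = (o - 3)*(o^2 - 2*o + 1) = (o - 3)*(o - 1)*(o - 1)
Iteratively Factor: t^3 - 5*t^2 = (t)*(t^2 - 5*t) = t*(t - 5)*(t)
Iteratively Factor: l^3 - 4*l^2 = (l)*(l^2 - 4*l) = l*(l - 4)*(l)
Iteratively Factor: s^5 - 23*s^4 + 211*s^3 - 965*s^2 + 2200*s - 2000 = (s - 4)*(s^4 - 19*s^3 + 135*s^2 - 425*s + 500) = (s - 5)*(s - 4)*(s^3 - 14*s^2 + 65*s - 100) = (s - 5)^2*(s - 4)*(s^2 - 9*s + 20) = (s - 5)^3*(s - 4)*(s - 4)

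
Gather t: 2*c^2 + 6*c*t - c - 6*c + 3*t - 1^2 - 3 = 2*c^2 - 7*c + t*(6*c + 3) - 4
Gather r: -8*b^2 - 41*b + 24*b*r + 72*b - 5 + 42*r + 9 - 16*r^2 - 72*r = -8*b^2 + 31*b - 16*r^2 + r*(24*b - 30) + 4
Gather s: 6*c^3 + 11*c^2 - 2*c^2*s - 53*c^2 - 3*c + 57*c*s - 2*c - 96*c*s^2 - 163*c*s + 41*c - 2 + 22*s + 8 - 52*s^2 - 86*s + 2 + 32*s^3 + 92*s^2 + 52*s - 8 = 6*c^3 - 42*c^2 + 36*c + 32*s^3 + s^2*(40 - 96*c) + s*(-2*c^2 - 106*c - 12)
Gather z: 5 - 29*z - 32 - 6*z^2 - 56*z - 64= -6*z^2 - 85*z - 91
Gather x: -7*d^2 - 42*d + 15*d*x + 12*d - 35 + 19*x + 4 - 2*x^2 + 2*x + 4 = -7*d^2 - 30*d - 2*x^2 + x*(15*d + 21) - 27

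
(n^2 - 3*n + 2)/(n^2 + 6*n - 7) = (n - 2)/(n + 7)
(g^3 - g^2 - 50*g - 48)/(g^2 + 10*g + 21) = (g^3 - g^2 - 50*g - 48)/(g^2 + 10*g + 21)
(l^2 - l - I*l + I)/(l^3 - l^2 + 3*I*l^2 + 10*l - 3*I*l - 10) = (l - I)/(l^2 + 3*I*l + 10)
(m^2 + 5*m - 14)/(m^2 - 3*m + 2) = (m + 7)/(m - 1)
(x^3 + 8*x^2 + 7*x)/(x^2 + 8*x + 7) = x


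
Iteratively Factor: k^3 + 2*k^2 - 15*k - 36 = (k + 3)*(k^2 - k - 12) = (k + 3)^2*(k - 4)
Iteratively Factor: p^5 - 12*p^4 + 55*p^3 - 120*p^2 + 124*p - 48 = (p - 2)*(p^4 - 10*p^3 + 35*p^2 - 50*p + 24) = (p - 2)*(p - 1)*(p^3 - 9*p^2 + 26*p - 24) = (p - 2)^2*(p - 1)*(p^2 - 7*p + 12) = (p - 3)*(p - 2)^2*(p - 1)*(p - 4)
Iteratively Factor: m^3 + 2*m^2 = (m)*(m^2 + 2*m) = m*(m + 2)*(m)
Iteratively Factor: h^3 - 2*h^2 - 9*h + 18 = (h - 2)*(h^2 - 9) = (h - 2)*(h + 3)*(h - 3)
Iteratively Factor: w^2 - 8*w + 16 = (w - 4)*(w - 4)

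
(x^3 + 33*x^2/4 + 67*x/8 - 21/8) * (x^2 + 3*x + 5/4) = x^5 + 45*x^4/4 + 275*x^3/8 + 525*x^2/16 + 83*x/32 - 105/32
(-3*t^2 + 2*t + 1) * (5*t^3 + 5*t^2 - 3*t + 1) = -15*t^5 - 5*t^4 + 24*t^3 - 4*t^2 - t + 1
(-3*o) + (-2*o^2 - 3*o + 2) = -2*o^2 - 6*o + 2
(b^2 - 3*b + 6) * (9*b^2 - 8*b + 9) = 9*b^4 - 35*b^3 + 87*b^2 - 75*b + 54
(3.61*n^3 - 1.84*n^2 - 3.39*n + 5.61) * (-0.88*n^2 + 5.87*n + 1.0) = -3.1768*n^5 + 22.8099*n^4 - 4.2076*n^3 - 26.6761*n^2 + 29.5407*n + 5.61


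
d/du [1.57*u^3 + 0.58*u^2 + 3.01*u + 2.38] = 4.71*u^2 + 1.16*u + 3.01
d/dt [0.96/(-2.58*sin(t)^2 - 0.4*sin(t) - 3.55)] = (4.9536*sin(t) + 0.384)*cos(t)/(2.58*sin(t)^2 + 0.4*sin(t) + 3.55)^2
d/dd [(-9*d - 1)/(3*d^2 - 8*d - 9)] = (27*d^2 + 6*d + 73)/(9*d^4 - 48*d^3 + 10*d^2 + 144*d + 81)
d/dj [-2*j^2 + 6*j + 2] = 6 - 4*j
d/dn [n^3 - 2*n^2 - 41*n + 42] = 3*n^2 - 4*n - 41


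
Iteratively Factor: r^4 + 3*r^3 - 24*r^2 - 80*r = (r)*(r^3 + 3*r^2 - 24*r - 80) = r*(r + 4)*(r^2 - r - 20) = r*(r + 4)^2*(r - 5)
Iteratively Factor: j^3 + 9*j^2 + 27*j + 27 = (j + 3)*(j^2 + 6*j + 9) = (j + 3)^2*(j + 3)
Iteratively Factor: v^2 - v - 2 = (v - 2)*(v + 1)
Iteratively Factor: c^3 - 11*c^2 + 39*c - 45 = (c - 3)*(c^2 - 8*c + 15) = (c - 3)^2*(c - 5)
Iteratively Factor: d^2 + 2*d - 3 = (d - 1)*(d + 3)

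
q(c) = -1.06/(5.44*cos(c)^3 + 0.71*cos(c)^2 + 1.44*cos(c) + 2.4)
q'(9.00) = -1.01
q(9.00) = 0.43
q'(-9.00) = 1.01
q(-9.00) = 0.43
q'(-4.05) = -21.03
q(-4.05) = -2.05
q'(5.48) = 0.25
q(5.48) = -0.19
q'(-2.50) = 5.70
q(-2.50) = 0.97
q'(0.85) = -0.28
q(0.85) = -0.20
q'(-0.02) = 0.00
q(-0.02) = -0.11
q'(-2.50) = 5.70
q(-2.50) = 0.97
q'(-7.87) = 0.27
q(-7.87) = -0.45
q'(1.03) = -0.36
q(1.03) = -0.26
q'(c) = -1.06*(16.32*sin(c)*cos(c)^2 + 1.42*sin(c)*cos(c) + 1.44*sin(c))/(5.44*cos(c)^3 + 0.71*cos(c)^2 + 1.44*cos(c) + 2.4)^2 = (17.2992*sin(c)^2 - 1.5052*cos(c) - 18.8256)*sin(c)/(5.44*cos(c)^3 + 0.71*cos(c)^2 + 1.44*cos(c) + 2.4)^2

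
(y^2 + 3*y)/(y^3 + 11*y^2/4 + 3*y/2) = 4*(y + 3)/(4*y^2 + 11*y + 6)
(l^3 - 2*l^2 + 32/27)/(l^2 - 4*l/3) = l - 2/3 - 8/(9*l)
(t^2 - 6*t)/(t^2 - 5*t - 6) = t/(t + 1)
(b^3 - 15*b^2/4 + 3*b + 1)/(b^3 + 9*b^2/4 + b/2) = (b^2 - 4*b + 4)/(b*(b + 2))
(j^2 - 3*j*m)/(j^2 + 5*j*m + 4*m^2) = j*(j - 3*m)/(j^2 + 5*j*m + 4*m^2)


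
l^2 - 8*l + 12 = (l - 6)*(l - 2)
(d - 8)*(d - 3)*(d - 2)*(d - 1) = d^4 - 14*d^3 + 59*d^2 - 94*d + 48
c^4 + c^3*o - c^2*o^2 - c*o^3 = c*(c - o)*(c + o)^2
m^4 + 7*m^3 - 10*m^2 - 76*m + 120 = (m - 2)^2*(m + 5)*(m + 6)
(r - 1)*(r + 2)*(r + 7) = r^3 + 8*r^2 + 5*r - 14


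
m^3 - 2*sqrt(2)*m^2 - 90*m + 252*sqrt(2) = (m - 6*sqrt(2))*(m - 3*sqrt(2))*(m + 7*sqrt(2))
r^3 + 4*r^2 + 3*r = r*(r + 1)*(r + 3)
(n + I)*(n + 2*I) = n^2 + 3*I*n - 2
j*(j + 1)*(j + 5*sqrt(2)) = j^3 + j^2 + 5*sqrt(2)*j^2 + 5*sqrt(2)*j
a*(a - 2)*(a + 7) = a^3 + 5*a^2 - 14*a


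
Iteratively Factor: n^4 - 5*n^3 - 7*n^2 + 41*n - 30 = (n - 1)*(n^3 - 4*n^2 - 11*n + 30) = (n - 2)*(n - 1)*(n^2 - 2*n - 15) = (n - 5)*(n - 2)*(n - 1)*(n + 3)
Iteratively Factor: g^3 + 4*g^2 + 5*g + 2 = (g + 1)*(g^2 + 3*g + 2) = (g + 1)*(g + 2)*(g + 1)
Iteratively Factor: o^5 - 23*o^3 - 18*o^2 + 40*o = (o - 5)*(o^4 + 5*o^3 + 2*o^2 - 8*o) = o*(o - 5)*(o^3 + 5*o^2 + 2*o - 8) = o*(o - 5)*(o - 1)*(o^2 + 6*o + 8) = o*(o - 5)*(o - 1)*(o + 4)*(o + 2)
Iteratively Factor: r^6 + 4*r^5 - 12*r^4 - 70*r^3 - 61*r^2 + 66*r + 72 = (r + 3)*(r^5 + r^4 - 15*r^3 - 25*r^2 + 14*r + 24) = (r - 1)*(r + 3)*(r^4 + 2*r^3 - 13*r^2 - 38*r - 24) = (r - 1)*(r + 1)*(r + 3)*(r^3 + r^2 - 14*r - 24) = (r - 1)*(r + 1)*(r + 2)*(r + 3)*(r^2 - r - 12) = (r - 1)*(r + 1)*(r + 2)*(r + 3)^2*(r - 4)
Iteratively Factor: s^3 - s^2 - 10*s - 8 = (s + 2)*(s^2 - 3*s - 4) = (s - 4)*(s + 2)*(s + 1)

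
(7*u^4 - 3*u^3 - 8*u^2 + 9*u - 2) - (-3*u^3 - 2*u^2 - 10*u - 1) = 7*u^4 - 6*u^2 + 19*u - 1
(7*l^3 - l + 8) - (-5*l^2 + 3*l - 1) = 7*l^3 + 5*l^2 - 4*l + 9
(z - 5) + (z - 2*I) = 2*z - 5 - 2*I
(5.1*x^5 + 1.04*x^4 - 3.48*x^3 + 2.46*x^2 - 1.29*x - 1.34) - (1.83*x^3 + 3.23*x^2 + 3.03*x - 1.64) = 5.1*x^5 + 1.04*x^4 - 5.31*x^3 - 0.77*x^2 - 4.32*x + 0.3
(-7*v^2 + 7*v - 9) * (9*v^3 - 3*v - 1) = -63*v^5 + 63*v^4 - 60*v^3 - 14*v^2 + 20*v + 9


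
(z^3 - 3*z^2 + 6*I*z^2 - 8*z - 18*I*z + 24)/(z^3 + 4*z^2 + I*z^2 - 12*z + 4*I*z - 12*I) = (z^3 + z^2*(-3 + 6*I) + z*(-8 - 18*I) + 24)/(z^3 + z^2*(4 + I) + z*(-12 + 4*I) - 12*I)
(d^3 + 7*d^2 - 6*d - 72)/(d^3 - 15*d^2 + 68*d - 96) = (d^2 + 10*d + 24)/(d^2 - 12*d + 32)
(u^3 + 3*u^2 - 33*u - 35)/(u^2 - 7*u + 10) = (u^2 + 8*u + 7)/(u - 2)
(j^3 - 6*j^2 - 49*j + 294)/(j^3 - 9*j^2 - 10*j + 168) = (j + 7)/(j + 4)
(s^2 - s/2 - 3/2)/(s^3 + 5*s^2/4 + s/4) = 2*(2*s - 3)/(s*(4*s + 1))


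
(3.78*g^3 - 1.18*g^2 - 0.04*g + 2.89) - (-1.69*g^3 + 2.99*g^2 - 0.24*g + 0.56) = 5.47*g^3 - 4.17*g^2 + 0.2*g + 2.33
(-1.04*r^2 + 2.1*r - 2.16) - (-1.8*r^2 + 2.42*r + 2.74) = 0.76*r^2 - 0.32*r - 4.9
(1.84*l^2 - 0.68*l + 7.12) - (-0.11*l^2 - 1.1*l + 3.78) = 1.95*l^2 + 0.42*l + 3.34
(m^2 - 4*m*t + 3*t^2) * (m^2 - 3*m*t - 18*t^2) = m^4 - 7*m^3*t - 3*m^2*t^2 + 63*m*t^3 - 54*t^4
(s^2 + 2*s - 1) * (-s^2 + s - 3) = -s^4 - s^3 - 7*s + 3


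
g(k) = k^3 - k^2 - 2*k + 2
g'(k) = 3*k^2 - 2*k - 2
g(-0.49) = 2.62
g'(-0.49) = -0.30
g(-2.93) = -25.88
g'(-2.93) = 29.61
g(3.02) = 14.38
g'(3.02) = 19.32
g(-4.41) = -94.39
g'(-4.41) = 65.16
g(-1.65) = -1.91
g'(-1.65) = 9.47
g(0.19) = 1.59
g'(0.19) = -2.27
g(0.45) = 0.99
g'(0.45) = -2.29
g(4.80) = 79.95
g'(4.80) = 57.52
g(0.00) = 2.00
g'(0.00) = -2.00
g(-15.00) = -3568.00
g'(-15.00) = 703.00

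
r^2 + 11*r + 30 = (r + 5)*(r + 6)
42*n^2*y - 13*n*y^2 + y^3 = y*(-7*n + y)*(-6*n + y)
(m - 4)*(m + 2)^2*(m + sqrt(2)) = m^4 + sqrt(2)*m^3 - 12*m^2 - 12*sqrt(2)*m - 16*m - 16*sqrt(2)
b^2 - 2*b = b*(b - 2)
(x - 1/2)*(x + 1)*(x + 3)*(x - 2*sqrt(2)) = x^4 - 2*sqrt(2)*x^3 + 7*x^3/2 - 7*sqrt(2)*x^2 + x^2 - 2*sqrt(2)*x - 3*x/2 + 3*sqrt(2)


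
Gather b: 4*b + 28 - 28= 4*b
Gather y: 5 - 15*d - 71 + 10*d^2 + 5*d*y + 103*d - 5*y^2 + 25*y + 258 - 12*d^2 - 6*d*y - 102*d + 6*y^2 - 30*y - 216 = -2*d^2 - 14*d + y^2 + y*(-d - 5) - 24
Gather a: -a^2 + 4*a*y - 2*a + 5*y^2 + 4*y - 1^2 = -a^2 + a*(4*y - 2) + 5*y^2 + 4*y - 1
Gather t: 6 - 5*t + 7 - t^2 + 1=-t^2 - 5*t + 14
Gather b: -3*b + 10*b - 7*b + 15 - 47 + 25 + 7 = 0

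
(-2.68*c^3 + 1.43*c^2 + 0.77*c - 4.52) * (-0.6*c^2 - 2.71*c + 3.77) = 1.608*c^5 + 6.4048*c^4 - 14.4409*c^3 + 6.0164*c^2 + 15.1521*c - 17.0404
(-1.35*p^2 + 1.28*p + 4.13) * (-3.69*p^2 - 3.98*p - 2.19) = 4.9815*p^4 + 0.6498*p^3 - 17.3776*p^2 - 19.2406*p - 9.0447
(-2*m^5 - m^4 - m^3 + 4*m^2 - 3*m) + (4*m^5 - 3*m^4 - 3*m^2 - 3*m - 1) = 2*m^5 - 4*m^4 - m^3 + m^2 - 6*m - 1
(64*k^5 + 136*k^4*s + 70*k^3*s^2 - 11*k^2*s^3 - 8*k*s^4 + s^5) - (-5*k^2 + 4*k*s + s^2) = 64*k^5 + 136*k^4*s + 70*k^3*s^2 - 11*k^2*s^3 + 5*k^2 - 8*k*s^4 - 4*k*s + s^5 - s^2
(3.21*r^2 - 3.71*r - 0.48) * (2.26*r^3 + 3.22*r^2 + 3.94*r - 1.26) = 7.2546*r^5 + 1.9516*r^4 - 0.383600000000001*r^3 - 20.2076*r^2 + 2.7834*r + 0.6048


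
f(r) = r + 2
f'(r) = 1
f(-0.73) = 1.27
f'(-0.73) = 1.00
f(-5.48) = -3.48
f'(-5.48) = 1.00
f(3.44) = 5.44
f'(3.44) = 1.00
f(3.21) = 5.21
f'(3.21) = 1.00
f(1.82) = 3.82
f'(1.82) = 1.00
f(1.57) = 3.57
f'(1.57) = 1.00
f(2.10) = 4.10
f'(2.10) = 1.00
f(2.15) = 4.15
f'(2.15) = 1.00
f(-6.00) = -4.00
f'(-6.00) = 1.00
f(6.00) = 8.00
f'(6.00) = 1.00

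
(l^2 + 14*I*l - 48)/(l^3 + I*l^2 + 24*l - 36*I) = (l + 8*I)/(l^2 - 5*I*l - 6)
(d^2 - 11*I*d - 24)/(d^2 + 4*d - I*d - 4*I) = (d^2 - 11*I*d - 24)/(d^2 + d*(4 - I) - 4*I)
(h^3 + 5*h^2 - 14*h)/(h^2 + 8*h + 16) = h*(h^2 + 5*h - 14)/(h^2 + 8*h + 16)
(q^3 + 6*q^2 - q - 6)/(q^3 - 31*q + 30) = (q + 1)/(q - 5)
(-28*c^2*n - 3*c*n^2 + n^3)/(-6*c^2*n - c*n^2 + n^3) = (28*c^2 + 3*c*n - n^2)/(6*c^2 + c*n - n^2)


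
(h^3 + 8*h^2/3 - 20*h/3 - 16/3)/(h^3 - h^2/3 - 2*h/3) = (h^2 + 2*h - 8)/(h*(h - 1))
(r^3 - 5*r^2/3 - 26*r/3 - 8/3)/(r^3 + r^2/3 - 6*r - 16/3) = (3*r^2 - 11*r - 4)/(3*r^2 - 5*r - 8)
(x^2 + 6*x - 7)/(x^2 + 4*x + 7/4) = 4*(x^2 + 6*x - 7)/(4*x^2 + 16*x + 7)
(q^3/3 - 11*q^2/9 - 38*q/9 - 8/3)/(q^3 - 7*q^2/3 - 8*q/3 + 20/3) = (3*q^3 - 11*q^2 - 38*q - 24)/(3*(3*q^3 - 7*q^2 - 8*q + 20))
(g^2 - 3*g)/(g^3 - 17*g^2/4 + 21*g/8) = 8*(g - 3)/(8*g^2 - 34*g + 21)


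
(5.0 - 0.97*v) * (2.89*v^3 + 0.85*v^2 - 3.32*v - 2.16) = -2.8033*v^4 + 13.6255*v^3 + 7.4704*v^2 - 14.5048*v - 10.8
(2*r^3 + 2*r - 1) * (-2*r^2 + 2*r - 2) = -4*r^5 + 4*r^4 - 8*r^3 + 6*r^2 - 6*r + 2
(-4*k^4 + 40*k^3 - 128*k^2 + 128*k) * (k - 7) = -4*k^5 + 68*k^4 - 408*k^3 + 1024*k^2 - 896*k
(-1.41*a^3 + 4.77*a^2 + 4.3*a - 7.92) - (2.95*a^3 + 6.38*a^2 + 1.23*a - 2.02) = -4.36*a^3 - 1.61*a^2 + 3.07*a - 5.9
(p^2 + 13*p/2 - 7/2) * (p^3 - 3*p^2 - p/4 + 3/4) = p^5 + 7*p^4/2 - 93*p^3/4 + 77*p^2/8 + 23*p/4 - 21/8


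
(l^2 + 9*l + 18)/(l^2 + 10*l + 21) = (l + 6)/(l + 7)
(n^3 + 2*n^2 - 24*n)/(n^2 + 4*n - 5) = n*(n^2 + 2*n - 24)/(n^2 + 4*n - 5)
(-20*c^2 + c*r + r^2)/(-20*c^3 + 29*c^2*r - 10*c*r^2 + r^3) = (5*c + r)/(5*c^2 - 6*c*r + r^2)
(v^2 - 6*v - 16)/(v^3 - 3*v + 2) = (v - 8)/(v^2 - 2*v + 1)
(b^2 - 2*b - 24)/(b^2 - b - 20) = (b - 6)/(b - 5)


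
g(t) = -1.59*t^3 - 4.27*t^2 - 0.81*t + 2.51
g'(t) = -4.77*t^2 - 8.54*t - 0.81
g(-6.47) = 259.64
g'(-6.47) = -145.23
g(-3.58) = 23.64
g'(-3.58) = -31.37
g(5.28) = -354.85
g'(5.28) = -178.88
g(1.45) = -12.49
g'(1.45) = -23.22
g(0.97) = -3.74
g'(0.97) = -13.58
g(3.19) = -95.14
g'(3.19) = -76.59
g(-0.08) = 2.55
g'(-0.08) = -0.16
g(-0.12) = 2.55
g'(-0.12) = 0.15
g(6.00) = -499.51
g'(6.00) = -223.77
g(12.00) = -3369.61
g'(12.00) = -790.17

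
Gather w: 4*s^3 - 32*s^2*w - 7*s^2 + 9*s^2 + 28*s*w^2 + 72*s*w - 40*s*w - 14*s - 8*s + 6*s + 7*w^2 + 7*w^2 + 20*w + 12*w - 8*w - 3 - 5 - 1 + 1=4*s^3 + 2*s^2 - 16*s + w^2*(28*s + 14) + w*(-32*s^2 + 32*s + 24) - 8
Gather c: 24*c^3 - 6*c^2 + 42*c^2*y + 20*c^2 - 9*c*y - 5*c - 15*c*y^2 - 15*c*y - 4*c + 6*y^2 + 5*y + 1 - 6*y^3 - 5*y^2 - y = 24*c^3 + c^2*(42*y + 14) + c*(-15*y^2 - 24*y - 9) - 6*y^3 + y^2 + 4*y + 1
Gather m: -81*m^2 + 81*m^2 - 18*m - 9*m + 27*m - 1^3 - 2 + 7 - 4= 0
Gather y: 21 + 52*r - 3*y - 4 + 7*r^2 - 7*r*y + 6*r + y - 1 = 7*r^2 + 58*r + y*(-7*r - 2) + 16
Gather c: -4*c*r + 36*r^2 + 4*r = -4*c*r + 36*r^2 + 4*r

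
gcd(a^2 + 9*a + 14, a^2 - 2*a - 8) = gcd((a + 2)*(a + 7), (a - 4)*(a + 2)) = a + 2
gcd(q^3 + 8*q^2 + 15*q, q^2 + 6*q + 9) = q + 3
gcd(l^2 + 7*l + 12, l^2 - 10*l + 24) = 1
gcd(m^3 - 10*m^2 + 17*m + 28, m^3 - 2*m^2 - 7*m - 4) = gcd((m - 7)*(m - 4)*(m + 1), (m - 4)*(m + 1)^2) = m^2 - 3*m - 4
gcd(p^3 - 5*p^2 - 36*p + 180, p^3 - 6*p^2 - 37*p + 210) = p^2 + p - 30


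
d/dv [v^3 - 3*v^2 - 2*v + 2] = 3*v^2 - 6*v - 2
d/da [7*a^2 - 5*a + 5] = 14*a - 5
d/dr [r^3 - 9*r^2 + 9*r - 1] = 3*r^2 - 18*r + 9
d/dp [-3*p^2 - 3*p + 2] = -6*p - 3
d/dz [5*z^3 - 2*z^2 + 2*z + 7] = 15*z^2 - 4*z + 2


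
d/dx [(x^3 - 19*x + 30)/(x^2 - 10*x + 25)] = (x^3 - 15*x^2 + 19*x + 35)/(x^3 - 15*x^2 + 75*x - 125)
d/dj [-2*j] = -2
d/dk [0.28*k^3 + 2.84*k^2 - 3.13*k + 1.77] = 0.84*k^2 + 5.68*k - 3.13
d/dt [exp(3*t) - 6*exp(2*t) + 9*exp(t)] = 3*(exp(2*t) - 4*exp(t) + 3)*exp(t)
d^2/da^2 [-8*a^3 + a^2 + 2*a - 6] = 2 - 48*a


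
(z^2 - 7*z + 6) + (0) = z^2 - 7*z + 6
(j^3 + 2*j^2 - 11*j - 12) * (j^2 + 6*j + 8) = j^5 + 8*j^4 + 9*j^3 - 62*j^2 - 160*j - 96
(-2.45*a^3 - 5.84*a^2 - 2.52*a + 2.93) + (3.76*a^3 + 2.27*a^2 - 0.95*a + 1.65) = 1.31*a^3 - 3.57*a^2 - 3.47*a + 4.58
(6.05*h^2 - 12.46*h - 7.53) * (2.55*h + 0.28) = 15.4275*h^3 - 30.079*h^2 - 22.6903*h - 2.1084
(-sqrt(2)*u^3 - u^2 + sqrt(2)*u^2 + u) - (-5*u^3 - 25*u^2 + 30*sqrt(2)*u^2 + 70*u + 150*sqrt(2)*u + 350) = -sqrt(2)*u^3 + 5*u^3 - 29*sqrt(2)*u^2 + 24*u^2 - 150*sqrt(2)*u - 69*u - 350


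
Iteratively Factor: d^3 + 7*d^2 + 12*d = (d + 3)*(d^2 + 4*d) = d*(d + 3)*(d + 4)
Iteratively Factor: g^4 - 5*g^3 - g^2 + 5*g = (g - 1)*(g^3 - 4*g^2 - 5*g) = (g - 1)*(g + 1)*(g^2 - 5*g) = g*(g - 1)*(g + 1)*(g - 5)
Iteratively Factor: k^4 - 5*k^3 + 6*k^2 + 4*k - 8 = (k + 1)*(k^3 - 6*k^2 + 12*k - 8) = (k - 2)*(k + 1)*(k^2 - 4*k + 4) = (k - 2)^2*(k + 1)*(k - 2)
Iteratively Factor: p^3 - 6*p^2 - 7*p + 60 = (p - 4)*(p^2 - 2*p - 15) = (p - 5)*(p - 4)*(p + 3)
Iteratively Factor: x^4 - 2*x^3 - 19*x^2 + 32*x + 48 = (x + 4)*(x^3 - 6*x^2 + 5*x + 12) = (x - 4)*(x + 4)*(x^2 - 2*x - 3) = (x - 4)*(x + 1)*(x + 4)*(x - 3)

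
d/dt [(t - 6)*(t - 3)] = 2*t - 9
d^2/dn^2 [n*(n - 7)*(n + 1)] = 6*n - 12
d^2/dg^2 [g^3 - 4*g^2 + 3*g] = 6*g - 8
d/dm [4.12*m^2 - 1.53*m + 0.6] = 8.24*m - 1.53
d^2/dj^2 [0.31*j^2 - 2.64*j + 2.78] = 0.620000000000000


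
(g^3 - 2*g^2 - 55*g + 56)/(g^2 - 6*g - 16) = (g^2 + 6*g - 7)/(g + 2)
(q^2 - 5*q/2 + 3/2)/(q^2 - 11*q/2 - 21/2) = (-2*q^2 + 5*q - 3)/(-2*q^2 + 11*q + 21)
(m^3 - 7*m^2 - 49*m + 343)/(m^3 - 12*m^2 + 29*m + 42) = (m^2 - 49)/(m^2 - 5*m - 6)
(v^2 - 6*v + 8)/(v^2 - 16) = (v - 2)/(v + 4)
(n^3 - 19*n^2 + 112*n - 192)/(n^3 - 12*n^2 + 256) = (n - 3)/(n + 4)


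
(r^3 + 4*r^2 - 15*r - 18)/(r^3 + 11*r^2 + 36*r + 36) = (r^2 - 2*r - 3)/(r^2 + 5*r + 6)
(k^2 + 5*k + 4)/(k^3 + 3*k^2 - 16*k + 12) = (k^2 + 5*k + 4)/(k^3 + 3*k^2 - 16*k + 12)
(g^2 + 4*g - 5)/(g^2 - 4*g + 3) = (g + 5)/(g - 3)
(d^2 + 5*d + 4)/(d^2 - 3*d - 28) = (d + 1)/(d - 7)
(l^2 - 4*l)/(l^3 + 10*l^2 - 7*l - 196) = l/(l^2 + 14*l + 49)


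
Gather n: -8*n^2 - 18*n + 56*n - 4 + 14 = -8*n^2 + 38*n + 10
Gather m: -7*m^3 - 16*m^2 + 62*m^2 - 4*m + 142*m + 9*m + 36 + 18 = -7*m^3 + 46*m^2 + 147*m + 54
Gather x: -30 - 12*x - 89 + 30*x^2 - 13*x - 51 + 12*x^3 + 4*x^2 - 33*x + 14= 12*x^3 + 34*x^2 - 58*x - 156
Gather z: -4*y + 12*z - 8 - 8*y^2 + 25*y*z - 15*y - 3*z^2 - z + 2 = -8*y^2 - 19*y - 3*z^2 + z*(25*y + 11) - 6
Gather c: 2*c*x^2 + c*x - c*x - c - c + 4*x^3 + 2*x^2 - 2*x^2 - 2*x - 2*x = c*(2*x^2 - 2) + 4*x^3 - 4*x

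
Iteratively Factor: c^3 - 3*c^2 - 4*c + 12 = (c + 2)*(c^2 - 5*c + 6) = (c - 3)*(c + 2)*(c - 2)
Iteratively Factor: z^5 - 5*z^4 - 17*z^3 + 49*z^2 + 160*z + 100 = (z + 2)*(z^4 - 7*z^3 - 3*z^2 + 55*z + 50) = (z - 5)*(z + 2)*(z^3 - 2*z^2 - 13*z - 10) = (z - 5)*(z + 1)*(z + 2)*(z^2 - 3*z - 10) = (z - 5)^2*(z + 1)*(z + 2)*(z + 2)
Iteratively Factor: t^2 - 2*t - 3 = (t - 3)*(t + 1)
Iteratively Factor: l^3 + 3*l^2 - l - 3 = (l - 1)*(l^2 + 4*l + 3) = (l - 1)*(l + 1)*(l + 3)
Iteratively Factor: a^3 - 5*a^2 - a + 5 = (a - 5)*(a^2 - 1) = (a - 5)*(a - 1)*(a + 1)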